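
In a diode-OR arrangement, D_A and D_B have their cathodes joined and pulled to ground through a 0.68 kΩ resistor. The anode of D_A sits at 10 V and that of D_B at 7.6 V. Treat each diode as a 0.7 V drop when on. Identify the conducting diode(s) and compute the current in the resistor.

Assume both conduct. Then node N would need to be at both 10−0.7 = 9.3 V and 7.6−0.7 = 6.9 V, which is impossible.
Assume only D_A conducts: V_N = 10 − 0.7 = 9.3 V, so I_R = 9.3/0.68 = 13.7 mA.
Check D_B: its anode-to-cathode voltage is 7.6 − 9.3 = -1.7 V < 0.7 V, so it is off. The assumption is consistent.

Only D_A conducts; I_R ≈ 14 mA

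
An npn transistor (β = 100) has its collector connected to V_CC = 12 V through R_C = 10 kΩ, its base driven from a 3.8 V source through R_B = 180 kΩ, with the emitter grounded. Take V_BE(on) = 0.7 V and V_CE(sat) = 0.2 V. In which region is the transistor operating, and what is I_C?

saturation; I_C ≈ 1.2 mA

Assume active: I_B = (3.8 − 0.7)/180 = 0.0172 mA, giving I_C = β·I_B = 1.72 mA.
But then V_CE = 12 − 1.72×10 = -5.22 V < V_CE(sat) = 0.2 V — impossible in the active region.
So the transistor is saturated. With V_CE = 0.2 V, I_C = (V_CC − 0.2)/R_C = 11.8/10 = 1.18 mA.
Check: β·I_B = 1.72 mA > I_C = 1.18 mA, confirming saturation.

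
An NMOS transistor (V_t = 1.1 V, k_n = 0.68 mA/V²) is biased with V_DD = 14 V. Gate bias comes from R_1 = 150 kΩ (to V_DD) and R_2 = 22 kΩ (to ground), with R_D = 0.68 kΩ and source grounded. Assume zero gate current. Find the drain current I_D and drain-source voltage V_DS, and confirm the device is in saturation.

I_D ≈ 0.16 mA, V_DS ≈ 14 V

V_G = V_DD·R_2/(R_1+R_2) = 14×22/172 = 1.79 V. With the source grounded, V_GS = V_G = 1.79 V.
Assume saturation: I_D = (k_n/2)(V_GS − V_t)² = (0.68/2)×(1.79 − 1.1)² = 0.34×0.691² = 0.162 mA.
V_DS = V_DD − I_D·R_D = 14 − 0.162×0.68 = 13.9 V.
Saturation requires V_DS ≥ V_GS − V_t = 0.691 V; 13.9 ≥ 0.691 ✓.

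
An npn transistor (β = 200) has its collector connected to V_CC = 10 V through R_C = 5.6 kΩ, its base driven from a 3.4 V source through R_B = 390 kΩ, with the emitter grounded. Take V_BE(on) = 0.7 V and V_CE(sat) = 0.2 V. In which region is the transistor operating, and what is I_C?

Assume active. Base-emitter loop: I_B = (V_BB − V_BE)/R_B = (3.4 − 0.7)/390 = 0.00692 mA.
I_C = β·I_B = 200×0.00692 = 1.38 mA.
V_CE = V_CC − I_C·R_C = 10 − 1.38×5.6 = 2.25 V > V_CE(sat), so the active-region assumption holds.

active; I_C ≈ 1.4 mA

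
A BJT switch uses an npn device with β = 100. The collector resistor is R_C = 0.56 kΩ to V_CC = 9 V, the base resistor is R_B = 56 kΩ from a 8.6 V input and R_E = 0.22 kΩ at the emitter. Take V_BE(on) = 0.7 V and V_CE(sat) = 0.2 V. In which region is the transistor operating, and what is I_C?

active; I_C ≈ 10 mA

Assume active. Base-emitter loop: I_B = (V_BB − V_BE)/(R_B + (β+1)R_E) = (8.6 − 0.7)/(56 + 101×0.22) = 0.101 mA.
I_C = β·I_B = 100×0.101 = 10.1 mA.
V_CE = V_CC − I_C·R_C − I_E·R_E = 9 − 10.1×0.56 − 10.2×0.22 = 1.1 V > V_CE(sat), so the active-region assumption holds.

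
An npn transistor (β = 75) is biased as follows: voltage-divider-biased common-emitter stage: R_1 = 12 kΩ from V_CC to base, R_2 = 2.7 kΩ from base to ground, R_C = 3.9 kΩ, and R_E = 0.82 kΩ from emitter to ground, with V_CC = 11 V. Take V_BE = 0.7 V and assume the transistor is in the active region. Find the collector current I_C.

I_C ≈ 1.5 mA

Thevenize the base divider: V_Th = V_CC·R_2/(R_1+R_2) = 11×2.7/14.7 = 2.02 V, R_Th = R_1‖R_2 = 2.2 kΩ.
Base-emitter loop: V_Th = I_B·R_Th + V_BE + (β+1)I_B·R_E, so I_B = (2.02 − 0.7) / (2.2 + 76×0.82) = 0.0205 mA.
I_C = β·I_B = 75×0.0205 = 1.53 mA, and I_E = (β+1)I_B = 1.56 mA.
V_CE = V_CC − I_C·R_C − I_E·R_E = 11 − 1.53×3.9 − 1.56×0.82 = 3.74 V.
V_CE = 3.74 V > 0.2 V confirms active-region operation.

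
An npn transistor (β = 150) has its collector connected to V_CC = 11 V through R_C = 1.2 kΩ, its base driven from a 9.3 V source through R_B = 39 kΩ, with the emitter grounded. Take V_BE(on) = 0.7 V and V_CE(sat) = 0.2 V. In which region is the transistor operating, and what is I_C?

saturation; I_C ≈ 9 mA

Assume active: I_B = (9.3 − 0.7)/39 = 0.221 mA, giving I_C = β·I_B = 33.1 mA.
But then V_CE = 11 − 33.1×1.2 = -28.7 V < V_CE(sat) = 0.2 V — impossible in the active region.
So the transistor is saturated. With V_CE = 0.2 V, I_C = (V_CC − 0.2)/R_C = 10.8/1.2 = 9 mA.
Check: β·I_B = 33.1 mA > I_C = 9 mA, confirming saturation.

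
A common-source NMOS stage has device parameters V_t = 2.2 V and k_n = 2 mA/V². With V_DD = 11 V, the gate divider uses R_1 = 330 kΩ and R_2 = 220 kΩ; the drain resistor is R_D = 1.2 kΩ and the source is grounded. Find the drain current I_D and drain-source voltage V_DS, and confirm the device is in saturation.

V_G = V_DD·R_2/(R_1+R_2) = 11×220/550 = 4.4 V. With the source grounded, V_GS = V_G = 4.4 V.
Assume saturation: I_D = (k_n/2)(V_GS − V_t)² = (2/2)×(4.4 − 2.2)² = 1×2.2² = 4.84 mA.
V_DS = V_DD − I_D·R_D = 11 − 4.84×1.2 = 5.19 V.
Saturation requires V_DS ≥ V_GS − V_t = 2.2 V; 5.19 ≥ 2.2 ✓.

I_D ≈ 4.8 mA, V_DS ≈ 5.2 V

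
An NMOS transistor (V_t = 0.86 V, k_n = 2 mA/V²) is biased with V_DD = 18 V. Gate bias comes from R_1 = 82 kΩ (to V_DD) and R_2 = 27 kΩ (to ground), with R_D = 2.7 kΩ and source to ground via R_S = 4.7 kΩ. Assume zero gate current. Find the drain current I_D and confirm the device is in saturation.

V_G = V_DD·R_2/(R_1+R_2) = 18×27/109 = 4.46 V.
Assume saturation: I_D = (k_n/2)(V_GS − V_t)² with V_GS = V_G − I_D·R_S = 4.46 − 4.7·I_D.
Substituting gives 22.1·I_D² − 34.8·I_D + 13 = 0, with roots I_D = 0.601 or 0.976 mA.
The root I_D = 0.976 mA gives V_GS = -0.128 V ≤ V_t, so take I_D = 0.601 mA.
Then V_GS = 1.64 V and V_DS = V_DD − I_D(R_D+R_S) = 18 − 0.601×7.4 = 13.6 V.
Saturation requires V_DS ≥ V_GS − V_t = 0.775 V; 13.6 ≥ 0.775 ✓.

I_D ≈ 0.6 mA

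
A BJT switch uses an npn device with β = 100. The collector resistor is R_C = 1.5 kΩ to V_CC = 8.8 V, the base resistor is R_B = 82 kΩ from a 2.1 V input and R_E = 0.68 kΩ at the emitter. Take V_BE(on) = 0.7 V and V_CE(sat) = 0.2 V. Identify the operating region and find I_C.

Assume active. Base-emitter loop: I_B = (V_BB − V_BE)/(R_B + (β+1)R_E) = (2.1 − 0.7)/(82 + 101×0.68) = 0.00929 mA.
I_C = β·I_B = 100×0.00929 = 0.929 mA.
V_CE = V_CC − I_C·R_C − I_E·R_E = 8.8 − 0.929×1.5 − 0.938×0.68 = 6.77 V > V_CE(sat), so the active-region assumption holds.

active; I_C ≈ 0.93 mA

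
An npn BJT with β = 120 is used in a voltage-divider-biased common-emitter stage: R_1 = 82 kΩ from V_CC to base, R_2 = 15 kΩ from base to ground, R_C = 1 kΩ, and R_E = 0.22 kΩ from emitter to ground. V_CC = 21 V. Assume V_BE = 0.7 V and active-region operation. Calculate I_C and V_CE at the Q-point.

I_C ≈ 7.8 mA, V_CE ≈ 11 V

Thevenize the base divider: V_Th = V_CC·R_2/(R_1+R_2) = 21×15/97 = 3.25 V, R_Th = R_1‖R_2 = 12.7 kΩ.
Base-emitter loop: V_Th = I_B·R_Th + V_BE + (β+1)I_B·R_E, so I_B = (3.25 − 0.7) / (12.7 + 121×0.22) = 0.0648 mA.
I_C = β·I_B = 120×0.0648 = 7.78 mA, and I_E = (β+1)I_B = 7.84 mA.
V_CE = V_CC − I_C·R_C − I_E·R_E = 21 − 7.78×1 − 7.84×0.22 = 11.5 V.
V_CE = 11.5 V > 0.2 V confirms active-region operation.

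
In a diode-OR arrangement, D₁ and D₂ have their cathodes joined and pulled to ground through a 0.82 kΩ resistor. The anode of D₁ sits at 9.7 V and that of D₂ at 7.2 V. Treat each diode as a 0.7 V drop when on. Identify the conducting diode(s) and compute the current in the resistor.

Assume both conduct. Then node N would need to be at both 9.7−0.7 = 9 V and 7.2−0.7 = 6.5 V, which is impossible.
Assume only D₁ conducts: V_N = 9.7 − 0.7 = 9 V, so I_R = 9/0.82 = 11 mA.
Check D₂: its anode-to-cathode voltage is 7.2 − 9 = -1.8 V < 0.7 V, so it is off. The assumption is consistent.

Only D₁ conducts; I_R ≈ 11 mA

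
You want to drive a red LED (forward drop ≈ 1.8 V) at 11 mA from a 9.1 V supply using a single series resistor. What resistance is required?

R ≈ 0.66 kΩ

The resistor drops V_S − V_D = 9.1 − 1.8 = 7.3 V at 11 mA.
R = 7.3 V / 11 mA = 0.664 kΩ.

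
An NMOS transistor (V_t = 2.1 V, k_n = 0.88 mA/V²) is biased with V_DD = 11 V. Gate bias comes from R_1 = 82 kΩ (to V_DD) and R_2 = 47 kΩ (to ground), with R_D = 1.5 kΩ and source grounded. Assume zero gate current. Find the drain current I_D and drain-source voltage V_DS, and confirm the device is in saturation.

V_G = V_DD·R_2/(R_1+R_2) = 11×47/129 = 4.01 V. With the source grounded, V_GS = V_G = 4.01 V.
Assume saturation: I_D = (k_n/2)(V_GS − V_t)² = (0.88/2)×(4.01 − 2.1)² = 0.44×1.91² = 1.6 mA.
V_DS = V_DD − I_D·R_D = 11 − 1.6×1.5 = 8.6 V.
Saturation requires V_DS ≥ V_GS − V_t = 1.91 V; 8.6 ≥ 1.91 ✓.

I_D ≈ 1.6 mA, V_DS ≈ 8.6 V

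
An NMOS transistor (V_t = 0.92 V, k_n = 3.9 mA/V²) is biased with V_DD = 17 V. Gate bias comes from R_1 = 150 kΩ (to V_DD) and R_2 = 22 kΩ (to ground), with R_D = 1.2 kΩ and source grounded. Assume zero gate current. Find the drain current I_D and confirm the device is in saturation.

I_D ≈ 3.1 mA

V_G = V_DD·R_2/(R_1+R_2) = 17×22/172 = 2.17 V. With the source grounded, V_GS = V_G = 2.17 V.
Assume saturation: I_D = (k_n/2)(V_GS − V_t)² = (3.9/2)×(2.17 − 0.92)² = 1.95×1.25² = 3.07 mA.
V_DS = V_DD − I_D·R_D = 17 − 3.07×1.2 = 13.3 V.
Saturation requires V_DS ≥ V_GS − V_t = 1.25 V; 13.3 ≥ 1.25 ✓.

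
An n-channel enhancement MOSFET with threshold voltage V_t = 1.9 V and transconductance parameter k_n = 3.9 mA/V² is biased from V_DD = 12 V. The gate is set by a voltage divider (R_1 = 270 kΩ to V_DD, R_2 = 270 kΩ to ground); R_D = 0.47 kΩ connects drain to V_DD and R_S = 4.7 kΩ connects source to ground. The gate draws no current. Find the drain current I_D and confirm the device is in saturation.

I_D ≈ 0.74 mA

V_G = V_DD·R_2/(R_1+R_2) = 12×270/540 = 6 V.
Assume saturation: I_D = (k_n/2)(V_GS − V_t)² with V_GS = V_G − I_D·R_S = 6 − 4.7·I_D.
Substituting gives 43.1·I_D² − 76.2·I_D + 32.8 = 0, with roots I_D = 0.741 or 1.03 mA.
The root I_D = 1.03 mA gives V_GS = 1.17 V ≤ V_t, so take I_D = 0.741 mA.
Then V_GS = 2.52 V and V_DS = V_DD − I_D(R_D+R_S) = 12 − 0.741×5.17 = 8.17 V.
Saturation requires V_DS ≥ V_GS − V_t = 0.617 V; 8.17 ≥ 0.617 ✓.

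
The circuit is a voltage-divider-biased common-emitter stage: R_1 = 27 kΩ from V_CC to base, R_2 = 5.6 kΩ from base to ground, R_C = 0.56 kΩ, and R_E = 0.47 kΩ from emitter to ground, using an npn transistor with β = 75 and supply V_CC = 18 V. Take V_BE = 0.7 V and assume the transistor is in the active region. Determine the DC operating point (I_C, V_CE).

Thevenize the base divider: V_Th = V_CC·R_2/(R_1+R_2) = 18×5.6/32.6 = 3.09 V, R_Th = R_1‖R_2 = 4.64 kΩ.
Base-emitter loop: V_Th = I_B·R_Th + V_BE + (β+1)I_B·R_E, so I_B = (3.09 − 0.7) / (4.64 + 76×0.47) = 0.0593 mA.
I_C = β·I_B = 75×0.0593 = 4.45 mA, and I_E = (β+1)I_B = 4.5 mA.
V_CE = V_CC − I_C·R_C − I_E·R_E = 18 − 4.45×0.56 − 4.5×0.47 = 13.4 V.
V_CE = 13.4 V > 0.2 V confirms active-region operation.

I_C ≈ 4.4 mA, V_CE ≈ 13 V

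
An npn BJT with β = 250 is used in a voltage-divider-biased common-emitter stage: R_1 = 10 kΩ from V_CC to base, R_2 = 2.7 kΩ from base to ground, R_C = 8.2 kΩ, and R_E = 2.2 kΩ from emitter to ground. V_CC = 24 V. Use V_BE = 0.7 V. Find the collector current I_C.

I_C ≈ 2 mA

Thevenize the base divider: V_Th = V_CC·R_2/(R_1+R_2) = 24×2.7/12.7 = 5.1 V, R_Th = R_1‖R_2 = 2.13 kΩ.
Base-emitter loop: V_Th = I_B·R_Th + V_BE + (β+1)I_B·R_E, so I_B = (5.1 − 0.7) / (2.13 + 251×2.2) = 0.00794 mA.
I_C = β·I_B = 250×0.00794 = 1.99 mA, and I_E = (β+1)I_B = 1.99 mA.
V_CE = V_CC − I_C·R_C − I_E·R_E = 24 − 1.99×8.2 − 1.99×2.2 = 3.33 V.
V_CE = 3.33 V > 0.2 V confirms active-region operation.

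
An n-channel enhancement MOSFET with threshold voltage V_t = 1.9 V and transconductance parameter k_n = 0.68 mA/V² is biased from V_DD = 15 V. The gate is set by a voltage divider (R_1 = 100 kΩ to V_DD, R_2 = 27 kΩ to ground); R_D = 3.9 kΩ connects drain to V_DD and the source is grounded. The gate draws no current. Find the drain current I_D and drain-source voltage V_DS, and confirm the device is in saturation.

V_G = V_DD·R_2/(R_1+R_2) = 15×27/127 = 3.19 V. With the source grounded, V_GS = V_G = 3.19 V.
Assume saturation: I_D = (k_n/2)(V_GS − V_t)² = (0.68/2)×(3.19 − 1.9)² = 0.34×1.29² = 0.565 mA.
V_DS = V_DD − I_D·R_D = 15 − 0.565×3.9 = 12.8 V.
Saturation requires V_DS ≥ V_GS − V_t = 1.29 V; 12.8 ≥ 1.29 ✓.

I_D ≈ 0.56 mA, V_DS ≈ 13 V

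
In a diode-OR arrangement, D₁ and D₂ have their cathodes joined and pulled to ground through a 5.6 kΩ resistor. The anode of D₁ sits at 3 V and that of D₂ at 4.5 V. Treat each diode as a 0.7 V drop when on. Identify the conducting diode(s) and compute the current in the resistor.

Only D₂ conducts; I_R ≈ 0.68 mA

Assume both conduct. Then node N would need to be at both 3−0.7 = 2.3 V and 4.5−0.7 = 3.8 V, which is impossible.
Assume only D₂ conducts: V_N = 4.5 − 0.7 = 3.8 V, so I_R = 3.8/5.6 = 0.679 mA.
Check D₁: its anode-to-cathode voltage is 3 − 3.8 = -0.8 V < 0.7 V, so it is off. The assumption is consistent.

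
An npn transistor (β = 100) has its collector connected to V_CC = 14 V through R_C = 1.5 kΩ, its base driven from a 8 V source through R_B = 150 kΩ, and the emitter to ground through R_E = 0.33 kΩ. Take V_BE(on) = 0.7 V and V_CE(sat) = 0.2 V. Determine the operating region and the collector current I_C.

Assume active. Base-emitter loop: I_B = (V_BB − V_BE)/(R_B + (β+1)R_E) = (8 − 0.7)/(150 + 101×0.33) = 0.0398 mA.
I_C = β·I_B = 100×0.0398 = 3.98 mA.
V_CE = V_CC − I_C·R_C − I_E·R_E = 14 − 3.98×1.5 − 4.02×0.33 = 6.7 V > V_CE(sat), so the active-region assumption holds.

active; I_C ≈ 4 mA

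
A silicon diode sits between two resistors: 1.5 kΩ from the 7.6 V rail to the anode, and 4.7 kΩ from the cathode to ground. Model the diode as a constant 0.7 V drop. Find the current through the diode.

The two resistors are in series with the diode, so KVL gives 7.6 = I·1.5 + 0.7 + I·4.7.
I = (7.6 − 0.7) / (1.5 + 4.7) kΩ = 6.9 / 6.2 = 1.11 mA.

I ≈ 1.1 mA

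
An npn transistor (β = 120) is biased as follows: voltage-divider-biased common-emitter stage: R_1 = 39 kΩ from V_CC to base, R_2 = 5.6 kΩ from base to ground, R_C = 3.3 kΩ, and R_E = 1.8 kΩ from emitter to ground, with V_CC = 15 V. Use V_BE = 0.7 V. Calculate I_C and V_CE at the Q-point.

Thevenize the base divider: V_Th = V_CC·R_2/(R_1+R_2) = 15×5.6/44.6 = 1.88 V, R_Th = R_1‖R_2 = 4.9 kΩ.
Base-emitter loop: V_Th = I_B·R_Th + V_BE + (β+1)I_B·R_E, so I_B = (1.88 − 0.7) / (4.9 + 121×1.8) = 0.00531 mA.
I_C = β·I_B = 120×0.00531 = 0.638 mA, and I_E = (β+1)I_B = 0.643 mA.
V_CE = V_CC − I_C·R_C − I_E·R_E = 15 − 0.638×3.3 − 0.643×1.8 = 11.7 V.
V_CE = 11.7 V > 0.2 V confirms active-region operation.

I_C ≈ 0.64 mA, V_CE ≈ 12 V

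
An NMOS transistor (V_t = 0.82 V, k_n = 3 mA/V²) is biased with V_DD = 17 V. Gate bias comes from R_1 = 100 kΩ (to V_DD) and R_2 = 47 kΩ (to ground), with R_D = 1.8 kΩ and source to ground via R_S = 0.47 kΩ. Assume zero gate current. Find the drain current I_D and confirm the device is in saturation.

V_G = V_DD·R_2/(R_1+R_2) = 17×47/147 = 5.44 V.
Assume saturation: I_D = (k_n/2)(V_GS − V_t)² with V_GS = V_G − I_D·R_S = 5.44 − 0.47·I_D.
Substituting gives 0.331·I_D² − 7.51·I_D + 32 = 0, with roots I_D = 5.68 or 17 mA.
The root I_D = 17 mA gives V_GS = -2.54 V ≤ V_t, so take I_D = 5.68 mA.
Then V_GS = 2.77 V and V_DS = V_DD − I_D(R_D+R_S) = 17 − 5.68×2.27 = 4.11 V.
Saturation requires V_DS ≥ V_GS − V_t = 1.95 V; 4.11 ≥ 1.95 ✓.

I_D ≈ 5.7 mA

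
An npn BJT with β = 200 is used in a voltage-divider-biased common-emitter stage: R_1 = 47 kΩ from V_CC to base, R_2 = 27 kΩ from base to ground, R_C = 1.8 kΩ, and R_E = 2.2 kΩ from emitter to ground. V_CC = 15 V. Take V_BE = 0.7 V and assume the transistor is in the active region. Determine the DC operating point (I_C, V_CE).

Thevenize the base divider: V_Th = V_CC·R_2/(R_1+R_2) = 15×27/74 = 5.47 V, R_Th = R_1‖R_2 = 17.1 kΩ.
Base-emitter loop: V_Th = I_B·R_Th + V_BE + (β+1)I_B·R_E, so I_B = (5.47 − 0.7) / (17.1 + 201×2.2) = 0.0104 mA.
I_C = β·I_B = 200×0.0104 = 2.08 mA, and I_E = (β+1)I_B = 2.09 mA.
V_CE = V_CC − I_C·R_C − I_E·R_E = 15 − 2.08×1.8 − 2.09×2.2 = 6.66 V.
V_CE = 6.66 V > 0.2 V confirms active-region operation.

I_C ≈ 2.1 mA, V_CE ≈ 6.7 V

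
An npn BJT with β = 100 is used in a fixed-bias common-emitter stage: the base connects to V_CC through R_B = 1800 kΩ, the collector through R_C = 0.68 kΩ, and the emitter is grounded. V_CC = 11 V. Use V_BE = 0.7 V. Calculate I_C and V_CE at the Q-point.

Base loop: V_CC = I_B·R_B + V_BE, so I_B = (11 − 0.7)/1800 kΩ = 0.00572 mA.
In the active region I_C = β·I_B = 100 × 0.00572 = 0.572 mA.
Collector loop: V_CE = V_CC − I_C·R_C = 11 − 0.572×0.68 = 10.6 V.
Since V_CE = 10.6 V > V_CE(sat) ≈ 0.2 V, the transistor is in the active region as assumed.

I_C ≈ 0.57 mA, V_CE ≈ 11 V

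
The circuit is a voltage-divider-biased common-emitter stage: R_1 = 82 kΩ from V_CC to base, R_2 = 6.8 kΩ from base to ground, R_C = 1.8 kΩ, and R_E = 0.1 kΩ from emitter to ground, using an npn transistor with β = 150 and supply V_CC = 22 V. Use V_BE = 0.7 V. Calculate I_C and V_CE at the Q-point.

Thevenize the base divider: V_Th = V_CC·R_2/(R_1+R_2) = 22×6.8/88.8 = 1.68 V, R_Th = R_1‖R_2 = 6.28 kΩ.
Base-emitter loop: V_Th = I_B·R_Th + V_BE + (β+1)I_B·R_E, so I_B = (1.68 − 0.7) / (6.28 + 151×0.1) = 0.0461 mA.
I_C = β·I_B = 150×0.0461 = 6.91 mA, and I_E = (β+1)I_B = 6.95 mA.
V_CE = V_CC − I_C·R_C − I_E·R_E = 22 − 6.91×1.8 − 6.95×0.1 = 8.87 V.
V_CE = 8.87 V > 0.2 V confirms active-region operation.

I_C ≈ 6.9 mA, V_CE ≈ 8.9 V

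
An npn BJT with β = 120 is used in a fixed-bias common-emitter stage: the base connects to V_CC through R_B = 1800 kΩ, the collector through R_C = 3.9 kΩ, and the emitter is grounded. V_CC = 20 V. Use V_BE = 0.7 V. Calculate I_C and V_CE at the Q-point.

Base loop: V_CC = I_B·R_B + V_BE, so I_B = (20 − 0.7)/1800 kΩ = 0.0107 mA.
In the active region I_C = β·I_B = 120 × 0.0107 = 1.29 mA.
Collector loop: V_CE = V_CC − I_C·R_C = 20 − 1.29×3.9 = 15 V.
Since V_CE = 15 V > V_CE(sat) ≈ 0.2 V, the transistor is in the active region as assumed.

I_C ≈ 1.3 mA, V_CE ≈ 15 V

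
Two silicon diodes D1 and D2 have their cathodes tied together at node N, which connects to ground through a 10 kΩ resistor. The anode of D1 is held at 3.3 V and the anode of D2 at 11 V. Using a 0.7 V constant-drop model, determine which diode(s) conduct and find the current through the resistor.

Only D2 conducts; I_R ≈ 1 mA

Assume both conduct. Then node N would need to be at both 3.3−0.7 = 2.6 V and 11−0.7 = 10.3 V, which is impossible.
Assume only D2 conducts: V_N = 11 − 0.7 = 10.3 V, so I_R = 10.3/10 = 1.03 mA.
Check D1: its anode-to-cathode voltage is 3.3 − 10.3 = -7 V < 0.7 V, so it is off. The assumption is consistent.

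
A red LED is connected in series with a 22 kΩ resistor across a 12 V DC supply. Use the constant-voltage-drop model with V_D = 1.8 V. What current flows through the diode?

KVL around the loop: 12 = V_D + I·R = 1.8 + I × 22 kΩ.
So I = (12 − 1.8) / 22 kΩ = 10.2 / 22 = 0.464 mA.

I ≈ 0.46 mA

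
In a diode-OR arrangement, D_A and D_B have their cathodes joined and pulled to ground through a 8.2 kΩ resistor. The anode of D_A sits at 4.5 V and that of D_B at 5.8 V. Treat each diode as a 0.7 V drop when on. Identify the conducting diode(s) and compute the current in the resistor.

Only D_B conducts; I_R ≈ 0.62 mA

Assume both conduct. Then node N would need to be at both 4.5−0.7 = 3.8 V and 5.8−0.7 = 5.1 V, which is impossible.
Assume only D_B conducts: V_N = 5.8 − 0.7 = 5.1 V, so I_R = 5.1/8.2 = 0.622 mA.
Check D_A: its anode-to-cathode voltage is 4.5 − 5.1 = -0.6 V < 0.7 V, so it is off. The assumption is consistent.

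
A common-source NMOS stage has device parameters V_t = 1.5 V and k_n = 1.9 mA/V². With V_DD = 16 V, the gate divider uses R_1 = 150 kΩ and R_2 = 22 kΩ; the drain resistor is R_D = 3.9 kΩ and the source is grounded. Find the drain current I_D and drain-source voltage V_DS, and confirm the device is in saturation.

I_D ≈ 0.28 mA, V_DS ≈ 15 V

V_G = V_DD·R_2/(R_1+R_2) = 16×22/172 = 2.05 V. With the source grounded, V_GS = V_G = 2.05 V.
Assume saturation: I_D = (k_n/2)(V_GS − V_t)² = (1.9/2)×(2.05 − 1.5)² = 0.95×0.547² = 0.284 mA.
V_DS = V_DD − I_D·R_D = 16 − 0.284×3.9 = 14.9 V.
Saturation requires V_DS ≥ V_GS − V_t = 0.547 V; 14.9 ≥ 0.547 ✓.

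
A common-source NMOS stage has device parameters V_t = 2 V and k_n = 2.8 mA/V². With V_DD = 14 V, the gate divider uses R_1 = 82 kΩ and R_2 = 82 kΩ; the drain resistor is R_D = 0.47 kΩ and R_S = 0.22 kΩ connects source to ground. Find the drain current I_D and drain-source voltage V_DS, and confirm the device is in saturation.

I_D ≈ 10 mA, V_DS ≈ 6.9 V

V_G = V_DD·R_2/(R_1+R_2) = 14×82/164 = 7 V.
Assume saturation: I_D = (k_n/2)(V_GS − V_t)² with V_GS = V_G − I_D·R_S = 7 − 0.22·I_D.
Substituting gives 0.0678·I_D² − 4.08·I_D + 35 = 0, with roots I_D = 10.4 or 49.9 mA.
The root I_D = 49.9 mA gives V_GS = -3.97 V ≤ V_t, so take I_D = 10.4 mA.
Then V_GS = 4.72 V and V_DS = V_DD − I_D(R_D+R_S) = 14 − 10.4×0.69 = 6.85 V.
Saturation requires V_DS ≥ V_GS − V_t = 2.72 V; 6.85 ≥ 2.72 ✓.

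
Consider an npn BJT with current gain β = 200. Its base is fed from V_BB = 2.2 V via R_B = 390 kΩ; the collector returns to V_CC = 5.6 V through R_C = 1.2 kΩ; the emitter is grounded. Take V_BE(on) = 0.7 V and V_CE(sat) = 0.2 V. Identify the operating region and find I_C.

Assume active. Base-emitter loop: I_B = (V_BB − V_BE)/R_B = (2.2 − 0.7)/390 = 0.00385 mA.
I_C = β·I_B = 200×0.00385 = 0.769 mA.
V_CE = V_CC − I_C·R_C = 5.6 − 0.769×1.2 = 4.68 V > V_CE(sat), so the active-region assumption holds.

active; I_C ≈ 0.77 mA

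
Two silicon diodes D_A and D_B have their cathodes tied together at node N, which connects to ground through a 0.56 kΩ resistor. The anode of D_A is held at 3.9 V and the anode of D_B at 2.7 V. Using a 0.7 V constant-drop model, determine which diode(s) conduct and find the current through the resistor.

Assume both conduct. Then node N would need to be at both 3.9−0.7 = 3.2 V and 2.7−0.7 = 2 V, which is impossible.
Assume only D_A conducts: V_N = 3.9 − 0.7 = 3.2 V, so I_R = 3.2/0.56 = 5.71 mA.
Check D_B: its anode-to-cathode voltage is 2.7 − 3.2 = -0.5 V < 0.7 V, so it is off. The assumption is consistent.

Only D_A conducts; I_R ≈ 5.7 mA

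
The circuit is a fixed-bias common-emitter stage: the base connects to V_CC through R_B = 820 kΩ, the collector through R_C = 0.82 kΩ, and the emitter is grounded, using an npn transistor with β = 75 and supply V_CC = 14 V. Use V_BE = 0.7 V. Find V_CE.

V_CE ≈ 13 V

Base loop: V_CC = I_B·R_B + V_BE, so I_B = (14 − 0.7)/820 kΩ = 0.0162 mA.
In the active region I_C = β·I_B = 75 × 0.0162 = 1.22 mA.
Collector loop: V_CE = V_CC − I_C·R_C = 14 − 1.22×0.82 = 13 V.
Since V_CE = 13 V > V_CE(sat) ≈ 0.2 V, the transistor is in the active region as assumed.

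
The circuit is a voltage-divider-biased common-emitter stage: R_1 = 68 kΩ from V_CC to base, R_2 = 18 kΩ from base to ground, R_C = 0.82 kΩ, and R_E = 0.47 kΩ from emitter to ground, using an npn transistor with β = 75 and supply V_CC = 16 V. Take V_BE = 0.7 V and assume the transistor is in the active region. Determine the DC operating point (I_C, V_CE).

I_C ≈ 4 mA, V_CE ≈ 11 V

Thevenize the base divider: V_Th = V_CC·R_2/(R_1+R_2) = 16×18/86 = 3.35 V, R_Th = R_1‖R_2 = 14.2 kΩ.
Base-emitter loop: V_Th = I_B·R_Th + V_BE + (β+1)I_B·R_E, so I_B = (3.35 − 0.7) / (14.2 + 76×0.47) = 0.053 mA.
I_C = β·I_B = 75×0.053 = 3.98 mA, and I_E = (β+1)I_B = 4.03 mA.
V_CE = V_CC − I_C·R_C − I_E·R_E = 16 − 3.98×0.82 − 4.03×0.47 = 10.8 V.
V_CE = 10.8 V > 0.2 V confirms active-region operation.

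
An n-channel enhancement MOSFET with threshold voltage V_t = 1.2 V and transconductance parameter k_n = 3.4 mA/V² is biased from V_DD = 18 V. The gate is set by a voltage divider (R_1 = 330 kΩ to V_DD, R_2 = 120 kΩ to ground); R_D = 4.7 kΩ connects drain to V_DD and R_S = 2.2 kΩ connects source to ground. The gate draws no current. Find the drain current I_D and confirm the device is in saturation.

V_G = V_DD·R_2/(R_1+R_2) = 18×120/450 = 4.8 V.
Assume saturation: I_D = (k_n/2)(V_GS − V_t)² with V_GS = V_G − I_D·R_S = 4.8 − 2.2·I_D.
Substituting gives 8.23·I_D² − 27.9·I_D + 22 = 0, with roots I_D = 1.25 or 2.15 mA.
The root I_D = 2.15 mA gives V_GS = 0.0761 V ≤ V_t, so take I_D = 1.25 mA.
Then V_GS = 2.06 V and V_DS = V_DD − I_D(R_D+R_S) = 18 − 1.25×6.9 = 9.4 V.
Saturation requires V_DS ≥ V_GS − V_t = 0.856 V; 9.4 ≥ 0.856 ✓.

I_D ≈ 1.2 mA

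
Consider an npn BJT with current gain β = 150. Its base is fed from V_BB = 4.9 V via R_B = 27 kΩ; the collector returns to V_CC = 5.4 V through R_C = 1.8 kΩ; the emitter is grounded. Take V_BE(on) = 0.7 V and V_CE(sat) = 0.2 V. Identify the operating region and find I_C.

saturation; I_C ≈ 2.9 mA

Assume active: I_B = (4.9 − 0.7)/27 = 0.156 mA, giving I_C = β·I_B = 23.3 mA.
But then V_CE = 5.4 − 23.3×1.8 = -36.6 V < V_CE(sat) = 0.2 V — impossible in the active region.
So the transistor is saturated. With V_CE = 0.2 V, I_C = (V_CC − 0.2)/R_C = 5.2/1.8 = 2.89 mA.
Check: β·I_B = 23.3 mA > I_C = 2.89 mA, confirming saturation.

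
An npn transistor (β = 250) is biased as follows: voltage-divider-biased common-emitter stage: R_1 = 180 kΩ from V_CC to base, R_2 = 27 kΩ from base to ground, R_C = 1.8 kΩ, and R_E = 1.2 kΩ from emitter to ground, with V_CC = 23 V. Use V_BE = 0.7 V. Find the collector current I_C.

Thevenize the base divider: V_Th = V_CC·R_2/(R_1+R_2) = 23×27/207 = 3 V, R_Th = R_1‖R_2 = 23.5 kΩ.
Base-emitter loop: V_Th = I_B·R_Th + V_BE + (β+1)I_B·R_E, so I_B = (3 − 0.7) / (23.5 + 251×1.2) = 0.00708 mA.
I_C = β·I_B = 250×0.00708 = 1.77 mA, and I_E = (β+1)I_B = 1.78 mA.
V_CE = V_CC − I_C·R_C − I_E·R_E = 23 − 1.77×1.8 − 1.78×1.2 = 17.7 V.
V_CE = 17.7 V > 0.2 V confirms active-region operation.

I_C ≈ 1.8 mA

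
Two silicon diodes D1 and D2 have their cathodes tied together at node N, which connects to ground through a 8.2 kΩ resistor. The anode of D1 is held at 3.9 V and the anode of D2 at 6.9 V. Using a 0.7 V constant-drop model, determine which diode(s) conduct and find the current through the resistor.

Assume both conduct. Then node N would need to be at both 3.9−0.7 = 3.2 V and 6.9−0.7 = 6.2 V, which is impossible.
Assume only D2 conducts: V_N = 6.9 − 0.7 = 6.2 V, so I_R = 6.2/8.2 = 0.756 mA.
Check D1: its anode-to-cathode voltage is 3.9 − 6.2 = -2.3 V < 0.7 V, so it is off. The assumption is consistent.

Only D2 conducts; I_R ≈ 0.76 mA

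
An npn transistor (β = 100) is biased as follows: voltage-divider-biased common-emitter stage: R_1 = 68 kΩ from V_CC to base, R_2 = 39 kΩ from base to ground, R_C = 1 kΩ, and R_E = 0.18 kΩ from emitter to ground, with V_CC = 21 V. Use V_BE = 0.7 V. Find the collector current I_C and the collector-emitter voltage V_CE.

I_C ≈ 16 mA, V_CE ≈ 1.9 V

Thevenize the base divider: V_Th = V_CC·R_2/(R_1+R_2) = 21×39/107 = 7.65 V, R_Th = R_1‖R_2 = 24.8 kΩ.
Base-emitter loop: V_Th = I_B·R_Th + V_BE + (β+1)I_B·R_E, so I_B = (7.65 − 0.7) / (24.8 + 101×0.18) = 0.162 mA.
I_C = β·I_B = 100×0.162 = 16.2 mA, and I_E = (β+1)I_B = 16.3 mA.
V_CE = V_CC − I_C·R_C − I_E·R_E = 21 − 16.2×1 − 16.3×0.18 = 1.87 V.
V_CE = 1.87 V > 0.2 V confirms active-region operation.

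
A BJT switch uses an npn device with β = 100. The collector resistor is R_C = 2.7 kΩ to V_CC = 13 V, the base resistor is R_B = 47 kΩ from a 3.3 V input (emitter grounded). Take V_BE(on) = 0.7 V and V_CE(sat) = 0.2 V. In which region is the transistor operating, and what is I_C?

Assume active: I_B = (3.3 − 0.7)/47 = 0.0553 mA, giving I_C = β·I_B = 5.53 mA.
But then V_CE = 13 − 5.53×2.7 = -1.94 V < V_CE(sat) = 0.2 V — impossible in the active region.
So the transistor is saturated. With V_CE = 0.2 V, I_C = (V_CC − 0.2)/R_C = 12.8/2.7 = 4.74 mA.
Check: β·I_B = 5.53 mA > I_C = 4.74 mA, confirming saturation.

saturation; I_C ≈ 4.7 mA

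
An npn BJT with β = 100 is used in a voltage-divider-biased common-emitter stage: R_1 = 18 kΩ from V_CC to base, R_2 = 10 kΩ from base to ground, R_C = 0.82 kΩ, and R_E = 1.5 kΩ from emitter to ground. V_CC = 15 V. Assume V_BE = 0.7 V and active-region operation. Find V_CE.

Thevenize the base divider: V_Th = V_CC·R_2/(R_1+R_2) = 15×10/28 = 5.36 V, R_Th = R_1‖R_2 = 6.43 kΩ.
Base-emitter loop: V_Th = I_B·R_Th + V_BE + (β+1)I_B·R_E, so I_B = (5.36 − 0.7) / (6.43 + 101×1.5) = 0.0295 mA.
I_C = β·I_B = 100×0.0295 = 2.95 mA, and I_E = (β+1)I_B = 2.98 mA.
V_CE = V_CC − I_C·R_C − I_E·R_E = 15 − 2.95×0.82 − 2.98×1.5 = 8.11 V.
V_CE = 8.11 V > 0.2 V confirms active-region operation.

V_CE ≈ 8.1 V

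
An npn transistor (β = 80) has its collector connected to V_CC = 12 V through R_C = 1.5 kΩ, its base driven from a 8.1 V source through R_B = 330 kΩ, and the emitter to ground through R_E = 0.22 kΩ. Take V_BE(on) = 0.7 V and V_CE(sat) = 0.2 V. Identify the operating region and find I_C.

Assume active. Base-emitter loop: I_B = (V_BB − V_BE)/(R_B + (β+1)R_E) = (8.1 − 0.7)/(330 + 81×0.22) = 0.0213 mA.
I_C = β·I_B = 80×0.0213 = 1.7 mA.
V_CE = V_CC − I_C·R_C − I_E·R_E = 12 − 1.7×1.5 − 1.72×0.22 = 9.07 V > V_CE(sat), so the active-region assumption holds.

active; I_C ≈ 1.7 mA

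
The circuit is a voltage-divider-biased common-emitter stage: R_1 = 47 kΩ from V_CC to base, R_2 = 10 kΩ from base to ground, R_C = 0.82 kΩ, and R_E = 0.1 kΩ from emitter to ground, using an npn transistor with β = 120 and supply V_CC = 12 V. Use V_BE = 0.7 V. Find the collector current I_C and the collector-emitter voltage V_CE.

Thevenize the base divider: V_Th = V_CC·R_2/(R_1+R_2) = 12×10/57 = 2.11 V, R_Th = R_1‖R_2 = 8.25 kΩ.
Base-emitter loop: V_Th = I_B·R_Th + V_BE + (β+1)I_B·R_E, so I_B = (2.11 − 0.7) / (8.25 + 121×0.1) = 0.0691 mA.
I_C = β·I_B = 120×0.0691 = 8.29 mA, and I_E = (β+1)I_B = 8.36 mA.
V_CE = V_CC − I_C·R_C − I_E·R_E = 12 − 8.29×0.82 − 8.36×0.1 = 4.37 V.
V_CE = 4.37 V > 0.2 V confirms active-region operation.

I_C ≈ 8.3 mA, V_CE ≈ 4.4 V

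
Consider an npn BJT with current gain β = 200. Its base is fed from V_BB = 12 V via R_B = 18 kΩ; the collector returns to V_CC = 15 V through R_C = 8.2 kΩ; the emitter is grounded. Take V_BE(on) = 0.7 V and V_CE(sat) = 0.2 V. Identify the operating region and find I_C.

saturation; I_C ≈ 1.8 mA

Assume active: I_B = (12 − 0.7)/18 = 0.628 mA, giving I_C = β·I_B = 126 mA.
But then V_CE = 15 − 126×8.2 = -1010 V < V_CE(sat) = 0.2 V — impossible in the active region.
So the transistor is saturated. With V_CE = 0.2 V, I_C = (V_CC − 0.2)/R_C = 14.8/8.2 = 1.8 mA.
Check: β·I_B = 126 mA > I_C = 1.8 mA, confirming saturation.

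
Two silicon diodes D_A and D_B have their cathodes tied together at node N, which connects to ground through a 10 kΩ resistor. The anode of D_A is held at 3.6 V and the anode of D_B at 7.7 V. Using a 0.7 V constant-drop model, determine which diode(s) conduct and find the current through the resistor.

Only D_B conducts; I_R ≈ 0.7 mA

Assume both conduct. Then node N would need to be at both 3.6−0.7 = 2.9 V and 7.7−0.7 = 7 V, which is impossible.
Assume only D_B conducts: V_N = 7.7 − 0.7 = 7 V, so I_R = 7/10 = 0.7 mA.
Check D_A: its anode-to-cathode voltage is 3.6 − 7 = -3.4 V < 0.7 V, so it is off. The assumption is consistent.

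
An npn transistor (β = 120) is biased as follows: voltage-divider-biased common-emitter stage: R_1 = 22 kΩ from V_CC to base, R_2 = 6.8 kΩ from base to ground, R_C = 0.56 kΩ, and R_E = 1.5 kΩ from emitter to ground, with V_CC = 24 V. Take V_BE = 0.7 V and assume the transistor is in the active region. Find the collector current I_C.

Thevenize the base divider: V_Th = V_CC·R_2/(R_1+R_2) = 24×6.8/28.8 = 5.67 V, R_Th = R_1‖R_2 = 5.19 kΩ.
Base-emitter loop: V_Th = I_B·R_Th + V_BE + (β+1)I_B·R_E, so I_B = (5.67 − 0.7) / (5.19 + 121×1.5) = 0.0266 mA.
I_C = β·I_B = 120×0.0266 = 3.19 mA, and I_E = (β+1)I_B = 3.22 mA.
V_CE = V_CC − I_C·R_C − I_E·R_E = 24 − 3.19×0.56 − 3.22×1.5 = 17.4 V.
V_CE = 17.4 V > 0.2 V confirms active-region operation.

I_C ≈ 3.2 mA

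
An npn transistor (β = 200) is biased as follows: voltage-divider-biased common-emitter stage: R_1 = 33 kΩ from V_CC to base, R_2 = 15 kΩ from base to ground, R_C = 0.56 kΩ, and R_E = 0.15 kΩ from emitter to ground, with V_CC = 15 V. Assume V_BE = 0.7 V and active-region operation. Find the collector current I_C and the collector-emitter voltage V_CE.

Thevenize the base divider: V_Th = V_CC·R_2/(R_1+R_2) = 15×15/48 = 4.69 V, R_Th = R_1‖R_2 = 10.3 kΩ.
Base-emitter loop: V_Th = I_B·R_Th + V_BE + (β+1)I_B·R_E, so I_B = (4.69 − 0.7) / (10.3 + 201×0.15) = 0.0985 mA.
I_C = β·I_B = 200×0.0985 = 19.7 mA, and I_E = (β+1)I_B = 19.8 mA.
V_CE = V_CC − I_C·R_C − I_E·R_E = 15 − 19.7×0.56 − 19.8×0.15 = 0.991 V.
V_CE = 0.991 V > 0.2 V confirms active-region operation.

I_C ≈ 20 mA, V_CE ≈ 0.99 V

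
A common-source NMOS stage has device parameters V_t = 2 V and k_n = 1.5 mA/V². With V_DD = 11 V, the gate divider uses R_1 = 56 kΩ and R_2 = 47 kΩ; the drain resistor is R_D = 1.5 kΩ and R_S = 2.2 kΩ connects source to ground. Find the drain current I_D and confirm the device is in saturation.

I_D ≈ 0.88 mA

V_G = V_DD·R_2/(R_1+R_2) = 11×47/103 = 5.02 V.
Assume saturation: I_D = (k_n/2)(V_GS − V_t)² with V_GS = V_G − I_D·R_S = 5.02 − 2.2·I_D.
Substituting gives 3.63·I_D² − 11·I_D + 6.84 = 0, with roots I_D = 0.88 or 2.14 mA.
The root I_D = 2.14 mA gives V_GS = 0.311 V ≤ V_t, so take I_D = 0.88 mA.
Then V_GS = 3.08 V and V_DS = V_DD − I_D(R_D+R_S) = 11 − 0.88×3.7 = 7.74 V.
Saturation requires V_DS ≥ V_GS − V_t = 1.08 V; 7.74 ≥ 1.08 ✓.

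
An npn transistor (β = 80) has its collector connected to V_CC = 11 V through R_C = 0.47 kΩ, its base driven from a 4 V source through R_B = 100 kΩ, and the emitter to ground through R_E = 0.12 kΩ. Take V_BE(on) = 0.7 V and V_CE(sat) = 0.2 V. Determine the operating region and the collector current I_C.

active; I_C ≈ 2.4 mA

Assume active. Base-emitter loop: I_B = (V_BB − V_BE)/(R_B + (β+1)R_E) = (4 − 0.7)/(100 + 81×0.12) = 0.0301 mA.
I_C = β·I_B = 80×0.0301 = 2.41 mA.
V_CE = V_CC − I_C·R_C − I_E·R_E = 11 − 2.41×0.47 − 2.44×0.12 = 9.58 V > V_CE(sat), so the active-region assumption holds.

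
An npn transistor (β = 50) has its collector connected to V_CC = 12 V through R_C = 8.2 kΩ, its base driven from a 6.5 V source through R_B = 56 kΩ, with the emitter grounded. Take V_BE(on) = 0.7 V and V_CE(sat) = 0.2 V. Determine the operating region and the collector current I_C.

Assume active: I_B = (6.5 − 0.7)/56 = 0.104 mA, giving I_C = β·I_B = 5.18 mA.
But then V_CE = 12 − 5.18×8.2 = -30.5 V < V_CE(sat) = 0.2 V — impossible in the active region.
So the transistor is saturated. With V_CE = 0.2 V, I_C = (V_CC − 0.2)/R_C = 11.8/8.2 = 1.44 mA.
Check: β·I_B = 5.18 mA > I_C = 1.44 mA, confirming saturation.

saturation; I_C ≈ 1.4 mA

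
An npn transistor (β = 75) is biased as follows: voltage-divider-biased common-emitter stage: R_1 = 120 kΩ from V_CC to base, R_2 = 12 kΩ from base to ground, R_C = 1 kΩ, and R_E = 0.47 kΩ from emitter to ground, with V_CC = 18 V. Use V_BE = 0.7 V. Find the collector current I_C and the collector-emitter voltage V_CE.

Thevenize the base divider: V_Th = V_CC·R_2/(R_1+R_2) = 18×12/132 = 1.64 V, R_Th = R_1‖R_2 = 10.9 kΩ.
Base-emitter loop: V_Th = I_B·R_Th + V_BE + (β+1)I_B·R_E, so I_B = (1.64 − 0.7) / (10.9 + 76×0.47) = 0.0201 mA.
I_C = β·I_B = 75×0.0201 = 1.51 mA, and I_E = (β+1)I_B = 1.53 mA.
V_CE = V_CC − I_C·R_C − I_E·R_E = 18 − 1.51×1 − 1.53×0.47 = 15.8 V.
V_CE = 15.8 V > 0.2 V confirms active-region operation.

I_C ≈ 1.5 mA, V_CE ≈ 16 V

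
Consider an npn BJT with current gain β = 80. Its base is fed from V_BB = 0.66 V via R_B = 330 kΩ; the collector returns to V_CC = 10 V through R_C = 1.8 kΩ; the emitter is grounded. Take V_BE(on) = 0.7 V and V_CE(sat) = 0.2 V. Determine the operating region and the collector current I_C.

cutoff; I_C ≈ 0

V_BB = 0.66 V ≤ V_BE(on) = 0.7 V, so the base-emitter junction is not forward biased.
The transistor is in cutoff: I_B = I_C = 0.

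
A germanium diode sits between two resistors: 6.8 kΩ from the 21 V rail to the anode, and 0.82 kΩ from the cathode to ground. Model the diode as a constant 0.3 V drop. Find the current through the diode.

The two resistors are in series with the diode, so KVL gives 21 = I·6.8 + 0.3 + I·0.82.
I = (21 − 0.3) / (6.8 + 0.82) kΩ = 20.7 / 7.62 = 2.72 mA.

I ≈ 2.7 mA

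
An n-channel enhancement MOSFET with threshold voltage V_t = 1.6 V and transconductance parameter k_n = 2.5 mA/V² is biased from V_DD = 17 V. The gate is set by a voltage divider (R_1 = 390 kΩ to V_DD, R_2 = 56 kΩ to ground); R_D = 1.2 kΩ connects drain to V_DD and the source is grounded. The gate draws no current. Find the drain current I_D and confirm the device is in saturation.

I_D ≈ 0.36 mA

V_G = V_DD·R_2/(R_1+R_2) = 17×56/446 = 2.13 V. With the source grounded, V_GS = V_G = 2.13 V.
Assume saturation: I_D = (k_n/2)(V_GS − V_t)² = (2.5/2)×(2.13 − 1.6)² = 1.25×0.535² = 0.357 mA.
V_DS = V_DD − I_D·R_D = 17 − 0.357×1.2 = 16.6 V.
Saturation requires V_DS ≥ V_GS − V_t = 0.535 V; 16.6 ≥ 0.535 ✓.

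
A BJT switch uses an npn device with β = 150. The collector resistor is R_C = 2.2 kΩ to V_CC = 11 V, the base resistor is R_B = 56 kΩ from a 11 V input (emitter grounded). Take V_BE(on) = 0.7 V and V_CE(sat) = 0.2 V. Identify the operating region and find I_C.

Assume active: I_B = (11 − 0.7)/56 = 0.184 mA, giving I_C = β·I_B = 27.6 mA.
But then V_CE = 11 − 27.6×2.2 = -49.7 V < V_CE(sat) = 0.2 V — impossible in the active region.
So the transistor is saturated. With V_CE = 0.2 V, I_C = (V_CC − 0.2)/R_C = 10.8/2.2 = 4.91 mA.
Check: β·I_B = 27.6 mA > I_C = 4.91 mA, confirming saturation.

saturation; I_C ≈ 4.9 mA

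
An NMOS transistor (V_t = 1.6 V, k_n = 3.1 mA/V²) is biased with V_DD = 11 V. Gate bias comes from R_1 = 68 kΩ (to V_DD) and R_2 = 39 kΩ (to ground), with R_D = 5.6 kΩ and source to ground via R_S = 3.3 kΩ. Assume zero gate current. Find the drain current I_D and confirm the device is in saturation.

V_G = V_DD·R_2/(R_1+R_2) = 11×39/107 = 4.01 V.
Assume saturation: I_D = (k_n/2)(V_GS − V_t)² with V_GS = V_G − I_D·R_S = 4.01 − 3.3·I_D.
Substituting gives 16.9·I_D² − 25.6·I_D + 9 = 0, with roots I_D = 0.55 or 0.97 mA.
The root I_D = 0.97 mA gives V_GS = 0.809 V ≤ V_t, so take I_D = 0.55 mA.
Then V_GS = 2.2 V and V_DS = V_DD − I_D(R_D+R_S) = 11 − 0.55×8.9 = 6.11 V.
Saturation requires V_DS ≥ V_GS − V_t = 0.595 V; 6.11 ≥ 0.595 ✓.

I_D ≈ 0.55 mA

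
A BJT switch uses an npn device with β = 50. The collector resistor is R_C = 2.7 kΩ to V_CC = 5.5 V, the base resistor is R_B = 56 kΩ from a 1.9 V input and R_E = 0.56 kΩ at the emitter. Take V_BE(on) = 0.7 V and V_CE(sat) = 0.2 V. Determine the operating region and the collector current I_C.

Assume active. Base-emitter loop: I_B = (V_BB − V_BE)/(R_B + (β+1)R_E) = (1.9 − 0.7)/(56 + 51×0.56) = 0.0142 mA.
I_C = β·I_B = 50×0.0142 = 0.71 mA.
V_CE = V_CC − I_C·R_C − I_E·R_E = 5.5 − 0.71×2.7 − 0.724×0.56 = 3.18 V > V_CE(sat), so the active-region assumption holds.

active; I_C ≈ 0.71 mA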